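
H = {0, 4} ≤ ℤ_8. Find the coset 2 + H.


2 + H = {2 + h (mod 8) : h ∈ H}
2+0=2, 2+4=6

2 + H = {2, 6}


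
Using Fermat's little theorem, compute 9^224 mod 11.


Fermat's little theorem: if p is prime and gcd(a,p)=1, then a^(p-1) ≡ 1 (mod p)
p = 11 is prime, gcd(9,11) = 1
Reduce exponent: 224 mod 10 = 4
So 9^224 ≡ 9^4 (mod 11)
9^4 mod 11 = 5

9^224 ≡ 5 (mod 11)


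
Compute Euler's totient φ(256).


Factor n: 256 = 2^8
φ(n) = n · ∏(1 - 1/p) over distinct primes p | n
φ(256) = 256 · (1 - 1/2) = 128

φ(256) = 128


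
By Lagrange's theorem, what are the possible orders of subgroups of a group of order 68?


Lagrange's theorem: |H| divides |G|
|G| = 68
Divisors of 68: 1, 2, 4, 17, 34, 68

Possible subgroup orders: {1, 2, 4, 17, 34, 68}


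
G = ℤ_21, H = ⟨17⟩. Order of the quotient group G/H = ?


|⟨17⟩| = n / gcd(17, 21) = 21 / 1 = 21
H is normal (ℤ_21 is abelian).
|G/H| = |G| / |H| = 21 / 21 = 1

|G/H| = 1


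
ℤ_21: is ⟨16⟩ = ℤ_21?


g generates ℤ_n iff gcd(g, n) = 1
gcd(16, 21) = 1
Since gcd = 1, 16 is a generator.

Yes, 16 generates ℤ_21


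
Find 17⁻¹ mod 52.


Use the extended Euclidean algorithm to write 1 = 17·s + 52·t; then s mod 52 is the inverse.
Euclidean algorithm:
  17 = 0·52 + 17
  52 = 3·17 + 1
  17 = 17·1 + 0
gcd(17,52) = 1
Back-substitution gives: 17·(-3) + 52·(1) = 1
So 17⁻¹ ≡ -3 ≡ 49 (mod 52)
Check: 17 × 49 = 833 ≡ 1 (mod 52) ✓

17⁻¹ ≡ 49 (mod 52)


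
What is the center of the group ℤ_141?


Z(G) = {g ∈ G | gx = xg for all x ∈ G}
ℤ_141 is abelian, so Z(G) = G

Z(ℤ_141) = ℤ_141


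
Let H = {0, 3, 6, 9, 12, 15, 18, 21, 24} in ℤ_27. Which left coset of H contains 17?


17 + H = {17 + h (mod 27) : h ∈ H}
17+0=17, 17+3=20, 17+6=23, 17+9=26, 17+12=2, 17+15=5, 17+18=8, 17+21=11, 17+24=14
17 + H = {2, 5, 8, 11, 14, 17, 20, 23, 26} = 2 + H

17 + H = {2, 5, 8, 11, 14, 17, 20, 23, 26}


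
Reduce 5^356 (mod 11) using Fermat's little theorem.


Fermat's little theorem: if p is prime and gcd(a,p)=1, then a^(p-1) ≡ 1 (mod p)
p = 11 is prime, gcd(5,11) = 1
Reduce exponent: 356 mod 10 = 6
So 5^356 ≡ 5^6 (mod 11)
5^6 mod 11 = 5

5^356 ≡ 5 (mod 11)


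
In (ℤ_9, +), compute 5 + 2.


Operation: addition mod 9
5 + 2 = (a + b) mod 9 with a = 5, b = 2

5 + 2 = 7


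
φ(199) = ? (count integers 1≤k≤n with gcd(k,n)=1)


Factor n: 199 = 199
φ(n) = n · ∏(1 - 1/p) over distinct primes p | n
φ(199) = 199 · (1 - 1/199) = 198

φ(199) = 198


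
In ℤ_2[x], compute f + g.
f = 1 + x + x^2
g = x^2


Add coefficients mod 2:
x^0: 1 + 0 = 1 (mod 2)
x^1: 1 + 0 = 1 (mod 2)
x^2: 1 + 1 = 0 (mod 2)
Result: 1 + x

f + g = 1 + x


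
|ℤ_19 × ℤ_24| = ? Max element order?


|ℤ_19 × ℤ_24| = 19 × 24 = 456
Max element order = lcm(19,24) = 456
Cyclic? Yes (gcd=1)

|ℤ_19×ℤ_24| = 456, max element order = 456


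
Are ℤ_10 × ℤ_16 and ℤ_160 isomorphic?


Comparing ℤ_10 × ℤ_16 and ℤ_160:
gcd(10,16) = 2 ≠ 1. Max element order in ℤ_10×ℤ_16 is lcm(10,16) = 80 < 160, so it has no element of order 160

No, ℤ_10 × ℤ_16 ≇ ℤ_160


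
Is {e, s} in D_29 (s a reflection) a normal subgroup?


H = {e, s} in D_29 (s a reflection)
r·s·r⁻¹ = sr⁻² ≠ s for n ≥ 3, so {e, s} is not closed under conjugation

No, not a normal subgroup


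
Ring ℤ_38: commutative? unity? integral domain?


ℤ_38 is a commutative ring with unity 1; 38 = 2×19 is composite, so 2·19 ≡ 0 gives zero divisors (not an integral domain)
Commutative: Yes
Integral domain: No
Has unity: Yes

ℤ_38: Commutative=Yes, Unity=Yes


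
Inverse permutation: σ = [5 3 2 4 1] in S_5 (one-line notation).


To find σ⁻¹, swap domain and range:
σ(1) = 5 → σ⁻¹(5) = 1
σ(2) = 3 → σ⁻¹(3) = 2
σ(3) = 2 → σ⁻¹(2) = 3
σ(4) = 4 → σ⁻¹(4) = 4
σ(5) = 1 → σ⁻¹(1) = 5

σ⁻¹ = [5 3 2 4 1]


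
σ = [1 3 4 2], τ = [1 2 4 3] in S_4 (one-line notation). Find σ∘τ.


σ∘τ: apply τ first, then σ
1 →τ 1 →σ 1
2 →τ 2 →σ 3
3 →τ 4 →σ 2
4 →τ 3 →σ 4

σ∘τ = [1 3 2 4]


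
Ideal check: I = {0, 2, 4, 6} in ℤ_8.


Check ideal conditions for I = {0, 2, 4, 6} in ℤ_8:
(1) I is an additive subgroup? Yes
(2) For r ∈ ℤ_8 and a ∈ I: r·a ∈ I? Yes

Yes, I is an ideal of ℤ_8


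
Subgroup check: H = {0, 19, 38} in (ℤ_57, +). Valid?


Subgroup test for H = {0, 19, 38} in (ℤ_57, +):
(1) 0 ∈ H? Yes
(2) Closure: for all a,b ∈ H, (a+b) mod 57 ∈ H? Yes
(3) Inverses: for all a ∈ H, -a mod 57 ∈ H? Yes

Yes, H is a subgroup of ℤ_57


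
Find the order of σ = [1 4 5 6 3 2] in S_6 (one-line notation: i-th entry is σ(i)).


Cycle decomposition: (2 4 6) (3 5)
Cycle lengths: 3, 2
Order = lcm(3, 2) = 6

ord(σ) = 6


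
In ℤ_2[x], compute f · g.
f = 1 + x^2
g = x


Expand and collect like terms; reduce coefficients mod 2:
x^0: 1·0 = 0 ≡ 0 (mod 2)
x^1: 1·1 + 0·0 = 1 ≡ 1 (mod 2)
x^2: 0·1 + 1·0 = 0 ≡ 0 (mod 2)
x^3: 1·1 = 1 ≡ 1 (mod 2)
Result: x + x^3

f · g = x + x^3


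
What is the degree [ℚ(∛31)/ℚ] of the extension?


∛31 has minimal polynomial x³ - 31 (irreducible over ℚ since 31 is not a perfect cube)

[ℚ(∛31)/ℚ] = 3


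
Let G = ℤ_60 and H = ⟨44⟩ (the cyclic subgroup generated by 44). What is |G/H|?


|⟨44⟩| = n / gcd(44, 60) = 60 / 4 = 15
H is normal (ℤ_60 is abelian).
|G/H| = |G| / |H| = 60 / 15 = 4

|G/H| = 4


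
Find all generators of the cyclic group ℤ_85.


g generates ℤ_n iff gcd(g,n) = 1
Prime factors of 85: 5, 17
Generators are g ∈ {1,...,84} not divisible by any of these primes.
Generators: {1, 2, 3, 4, 6, 7, 8, 9, 11, 12, 13, 14, 16, 18, 19, 21, 22, 23, 24, 26, 27, 28, 29, 31, 32, 33, 36, 37, 38, 39, 41, 42, 43, 44, 46, 47, 48, 49, 52, 53, 54, 56, 57, 58, 59, 61, 62, 63, 64, 66, 67, 69, 71, 72, 73, 74, 76, 77, 78, 79, 81, 82, 83, 84}
Number of generators = φ(85) = 64

Generators of ℤ_85 = {1, 2, 3, 4, 6, 7, 8, 9, 11, 12, 13, 14, 16, 18, 19, 21, 22, 23, 24, 26, 27, 28, 29, 31, 32, 33, 36, 37, 38, 39, 41, 42, 43, 44, 46, 47, 48, 49, 52, 53, 54, 56, 57, 58, 59, 61, 62, 63, 64, 66, 67, 69, 71, 72, 73, 74, 76, 77, 78, 79, 81, 82, 83, 84}


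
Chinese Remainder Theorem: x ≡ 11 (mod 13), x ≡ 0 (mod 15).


m₁ = 13, m₂ = 15, gcd = 1, so CRT applies. M = m₁·m₂ = 195
Let M₁ = M/m₁ = 15, M₂ = M/m₂ = 13
Find y₁ ≡ M₁⁻¹ (mod m₁): 15⁻¹ ≡ 7 (mod 13)
Find y₂ ≡ M₂⁻¹ (mod m₂): 13⁻¹ ≡ 7 (mod 15)
x = a₁·M₁·y₁ + a₂·M₂·y₂ = 11·15·7 + 0·13·7 = 1155
Reduce mod 195: x ≡ 180
Check: 180 mod 13 = 11 ✓, 180 mod 15 = 0 ✓

x ≡ 180 (mod 195)


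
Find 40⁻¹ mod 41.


Use the extended Euclidean algorithm to write 1 = 40·s + 41·t; then s mod 41 is the inverse.
Euclidean algorithm:
  40 = 0·41 + 40
  41 = 1·40 + 1
  40 = 40·1 + 0
gcd(40,41) = 1
Back-substitution gives: 40·(-1) + 41·(1) = 1
So 40⁻¹ ≡ -1 ≡ 40 (mod 41)
Check: 40 × 40 = 1600 ≡ 1 (mod 41) ✓

40⁻¹ ≡ 40 (mod 41)


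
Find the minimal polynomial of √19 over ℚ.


√19 satisfies x² - 19 = 0, irreducible over ℚ since 19 is squarefree

Minimal polynomial: x² - 19


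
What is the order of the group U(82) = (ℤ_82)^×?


U(n) is the group of units mod n; |U(n)| = φ(n)
|U(82)| = φ(82) = 40

|U(82) = (ℤ_82)^×| = 40


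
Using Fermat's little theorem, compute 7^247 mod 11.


Fermat's little theorem: if p is prime and gcd(a,p)=1, then a^(p-1) ≡ 1 (mod p)
p = 11 is prime, gcd(7,11) = 1
Reduce exponent: 247 mod 10 = 7
So 7^247 ≡ 7^7 (mod 11)
7^7 mod 11 = 6

7^247 ≡ 6 (mod 11)


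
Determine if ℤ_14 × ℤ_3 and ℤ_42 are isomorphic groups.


Comparing ℤ_14 × ℤ_3 and ℤ_42:
gcd(14,3) = 1, so ℤ_14 × ℤ_3 ≅ ℤ_42 (CRT)

Yes, ℤ_14 × ℤ_3 ≅ ℤ_42


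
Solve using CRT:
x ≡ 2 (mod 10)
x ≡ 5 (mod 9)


m₁ = 10, m₂ = 9, gcd = 1, so CRT applies. M = m₁·m₂ = 90
Let M₁ = M/m₁ = 9, M₂ = M/m₂ = 10
Find y₁ ≡ M₁⁻¹ (mod m₁): 9⁻¹ ≡ 9 (mod 10)
Find y₂ ≡ M₂⁻¹ (mod m₂): 10⁻¹ ≡ 1 (mod 9)
x = a₁·M₁·y₁ + a₂·M₂·y₂ = 2·9·9 + 5·10·1 = 212
Reduce mod 90: x ≡ 32
Check: 32 mod 10 = 2 ✓, 32 mod 9 = 5 ✓

x ≡ 32 (mod 90)


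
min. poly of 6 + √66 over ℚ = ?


Let α = 6 + √66. Then α - 6 = √66, so (α - 6)² = 66, giving α² - 12α - 30 = 0. Degree 2 and α ∉ ℚ, so this is the minimal polynomial.

Minimal polynomial: x² - 12x - 30


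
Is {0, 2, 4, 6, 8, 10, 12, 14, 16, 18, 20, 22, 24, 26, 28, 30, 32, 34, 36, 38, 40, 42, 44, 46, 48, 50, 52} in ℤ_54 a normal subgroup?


H = {0, 2, 4, 6, 8, 10, 12, 14, 16, 18, 20, 22, 24, 26, 28, 30, 32, 34, 36, 38, 40, 42, 44, 46, 48, 50, 52} in ℤ_54
ℤ_54 is abelian; every subgroup of an abelian group is normal

Yes, normal subgroup


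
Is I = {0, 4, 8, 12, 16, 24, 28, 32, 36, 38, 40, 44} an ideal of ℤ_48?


Check ideal conditions for I = {0, 4, 8, 12, 16, 24, 28, 32, 36, 38, 40, 44} in ℤ_48:
(1) I is an additive subgroup? No
(2) For r ∈ ℤ_48 and a ∈ I: r·a ∈ I? No  [counterexample: r=3, a=38, r·a mod 48 = 18 ∉ I]

No, I is not an ideal of ℤ_48


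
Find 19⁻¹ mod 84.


Use the extended Euclidean algorithm to write 1 = 19·s + 84·t; then s mod 84 is the inverse.
Euclidean algorithm:
  19 = 0·84 + 19
  84 = 4·19 + 8
  19 = 2·8 + 3
  8 = 2·3 + 2
  3 = 1·2 + 1
  2 = 2·1 + 0
gcd(19,84) = 1
Back-substitution gives: 19·(31) + 84·(-7) = 1
So 19⁻¹ ≡ 31 ≡ 31 (mod 84)
Check: 19 × 31 = 589 ≡ 1 (mod 84) ✓

19⁻¹ ≡ 31 (mod 84)


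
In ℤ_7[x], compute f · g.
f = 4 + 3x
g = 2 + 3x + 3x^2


Expand and collect like terms; reduce coefficients mod 7:
x^0: 4·2 = 8 ≡ 1 (mod 7)
x^1: 4·3 + 3·2 = 18 ≡ 4 (mod 7)
x^2: 4·3 + 3·3 = 21 ≡ 0 (mod 7)
x^3: 3·3 = 9 ≡ 2 (mod 7)
Result: 1 + 4x + 2x^3

f · g = 1 + 4x + 2x^3


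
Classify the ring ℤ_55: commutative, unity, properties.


ℤ_55 is a commutative ring with unity 1; 55 = 5×11 is composite, so 5·11 ≡ 0 gives zero divisors (not an integral domain)
Commutative: Yes
Integral domain: No
Has unity: Yes

ℤ_55: Commutative=Yes, Unity=Yes


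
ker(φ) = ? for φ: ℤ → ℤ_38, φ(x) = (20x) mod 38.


Kernel = preimage of identity
ker(φ) = {x ∈ ℤ : 20x ≡ 0 (mod 38)}. gcd(20,38) = 2, so 20x ≡ 0 (mod 38) ⟺ x ≡ 0 (mod 38/2 = 19). Hence ker(φ) = 19ℤ

ker(φ) = 19ℤ


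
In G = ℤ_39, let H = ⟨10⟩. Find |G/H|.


|⟨10⟩| = n / gcd(10, 39) = 39 / 1 = 39
H is normal (ℤ_39 is abelian).
|G/H| = |G| / |H| = 39 / 39 = 1

|G/H| = 1


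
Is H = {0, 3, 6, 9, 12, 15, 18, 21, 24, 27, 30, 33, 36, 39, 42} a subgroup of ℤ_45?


Subgroup test for H = {0, 3, 6, 9, 12, 15, 18, 21, 24, 27, 30, 33, 36, 39, 42} in (ℤ_45, +):
(1) 0 ∈ H? Yes
(2) Closure: for all a,b ∈ H, (a+b) mod 45 ∈ H? Yes
(3) Inverses: for all a ∈ H, -a mod 45 ∈ H? Yes

Yes, H is a subgroup of ℤ_45


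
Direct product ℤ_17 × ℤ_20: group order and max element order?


|ℤ_17 × ℤ_20| = 17 × 20 = 340
Max element order = lcm(17,20) = 340
Cyclic? Yes (gcd=1)

|ℤ_17×ℤ_20| = 340, max element order = 340


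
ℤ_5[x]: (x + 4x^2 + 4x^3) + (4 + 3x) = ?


Add coefficients mod 5:
x^0: 0 + 4 = 4 (mod 5)
x^1: 1 + 3 = 4 (mod 5)
x^2: 4 + 0 = 4 (mod 5)
x^3: 4 + 0 = 4 (mod 5)
Result: 4 + 4x + 4x^2 + 4x^3

f + g = 4 + 4x + 4x^2 + 4x^3


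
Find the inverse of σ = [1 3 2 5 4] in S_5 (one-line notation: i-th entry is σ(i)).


To find σ⁻¹, swap domain and range:
σ(1) = 1 → σ⁻¹(1) = 1
σ(2) = 3 → σ⁻¹(3) = 2
σ(3) = 2 → σ⁻¹(2) = 3
σ(4) = 5 → σ⁻¹(5) = 4
σ(5) = 4 → σ⁻¹(4) = 5

σ⁻¹ = [1 3 2 5 4]


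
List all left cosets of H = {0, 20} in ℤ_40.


H = {0, 20}, |H| = 2
Number of cosets = |G|/|H| = 40/2 = 20
0 + H = {0, 20}
1 + H = {1, 21}
2 + H = {2, 22}
3 + H = {3, 23}
4 + H = {4, 24}
5 + H = {5, 25}
6 + H = {6, 26}
7 + H = {7, 27}
8 + H = {8, 28}
9 + H = {9, 29}
10 + H = {10, 30}
11 + H = {11, 31}
12 + H = {12, 32}
13 + H = {13, 33}
14 + H = {14, 34}
15 + H = {15, 35}
16 + H = {16, 36}
17 + H = {17, 37}
18 + H = {18, 38}
19 + H = {19, 39}

Cosets: 0+H={0,20}; 1+H={1,21}; 2+H={2,22}; 3+H={3,23}; 4+H={4,24}; 5+H={5,25}; 6+H={6,26}; 7+H={7,27}; 8+H={8,28}; 9+H={9,29}; 10+H={10,30}; 11+H={11,31}; 12+H={12,32}; 13+H={13,33}; 14+H={14,34}; 15+H={15,35}; 16+H={16,36}; 17+H={17,37}; 18+H={18,38}; 19+H={19,39}


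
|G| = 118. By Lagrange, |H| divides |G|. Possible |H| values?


Lagrange's theorem: |H| divides |G|
|G| = 118
Divisors of 118: 1, 2, 59, 118

Possible subgroup orders: {1, 2, 59, 118}


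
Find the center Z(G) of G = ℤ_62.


Z(G) = {g ∈ G | gx = xg for all x ∈ G}
ℤ_62 is abelian, so Z(G) = G

Z(ℤ_62) = ℤ_62


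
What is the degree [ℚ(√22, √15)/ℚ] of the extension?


[ℚ(√22,√15):ℚ] = [ℚ(√22,√15):ℚ(√22)]·[ℚ(√22):ℚ] = 2·2 = 4

[ℚ(√22, √15)/ℚ] = 4


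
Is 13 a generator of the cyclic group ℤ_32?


g generates ℤ_n iff gcd(g, n) = 1
gcd(13, 32) = 1
Since gcd = 1, 13 is a generator.

Yes, 13 generates ℤ_32


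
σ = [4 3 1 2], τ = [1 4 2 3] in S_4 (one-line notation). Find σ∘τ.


σ∘τ: apply τ first, then σ
1 →τ 1 →σ 4
2 →τ 4 →σ 2
3 →τ 2 →σ 3
4 →τ 3 →σ 1

σ∘τ = [4 2 3 1]


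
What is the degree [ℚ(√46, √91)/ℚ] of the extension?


[ℚ(√46,√91):ℚ] = [ℚ(√46,√91):ℚ(√46)]·[ℚ(√46):ℚ] = 2·2 = 4

[ℚ(√46, √91)/ℚ] = 4


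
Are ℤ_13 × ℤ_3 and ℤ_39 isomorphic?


Comparing ℤ_13 × ℤ_3 and ℤ_39:
gcd(13,3) = 1, so ℤ_13 × ℤ_3 ≅ ℤ_39 (CRT)

Yes, ℤ_13 × ℤ_3 ≅ ℤ_39


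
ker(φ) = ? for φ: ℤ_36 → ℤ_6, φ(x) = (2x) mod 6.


Kernel = preimage of identity
ker(φ) = {x ∈ ℤ_36 : 2x ≡ 0 (mod 6)}. Since 6 | 36, φ is well-defined. The kernel is the cyclic subgroup ⟨3⟩ of ℤ_36 (order 12), i.e. {0, 3, 6, 9, 12, 15, 18, 21, 24, 27, 30, 33}

ker(φ) = {0, 3, 6, 9, 12, 15, 18, 21, 24, 27, 30, 33}


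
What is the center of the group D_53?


Z(G) = {g ∈ G | gx = xg for all x ∈ G}
For odd n, Z(D_n) = {e}: no nontrivial rotation commutes with all reflections

Z(D_53) = {e}


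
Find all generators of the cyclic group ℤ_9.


g generates ℤ_n iff gcd(g,n) = 1
Checking each g ∈ {1,...,8}:
gcd(1,9) = 1
gcd(2,9) = 1
gcd(3,9) = 3
gcd(4,9) = 1
gcd(5,9) = 1
gcd(6,9) = 3
gcd(7,9) = 1
gcd(8,9) = 1
Generators: {1, 2, 4, 5, 7, 8}
Number of generators = φ(9) = 6

Generators of ℤ_9 = {1, 2, 4, 5, 7, 8}


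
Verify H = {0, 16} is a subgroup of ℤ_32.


Subgroup test for H = {0, 16} in (ℤ_32, +):
(1) 0 ∈ H? Yes
(2) Closure: for all a,b ∈ H, (a+b) mod 32 ∈ H? Yes
(3) Inverses: for all a ∈ H, -a mod 32 ∈ H? Yes

Yes, H is a subgroup of ℤ_32


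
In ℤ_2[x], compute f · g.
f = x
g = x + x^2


Expand and collect like terms; reduce coefficients mod 2:
x^0: 0·0 = 0 ≡ 0 (mod 2)
x^1: 0·1 + 1·0 = 0 ≡ 0 (mod 2)
x^2: 0·1 + 1·1 = 1 ≡ 1 (mod 2)
x^3: 1·1 = 1 ≡ 1 (mod 2)
Result: x^2 + x^3

f · g = x^2 + x^3


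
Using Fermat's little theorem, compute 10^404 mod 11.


Fermat's little theorem: if p is prime and gcd(a,p)=1, then a^(p-1) ≡ 1 (mod p)
p = 11 is prime, gcd(10,11) = 1
Reduce exponent: 404 mod 10 = 4
So 10^404 ≡ 10^4 (mod 11)
10^4 mod 11 = 1

10^404 ≡ 1 (mod 11)


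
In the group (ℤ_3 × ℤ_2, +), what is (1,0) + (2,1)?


Operation: componentwise addition mod (3, 2)
(1,0) + (2,1) = ((a₁+b₁) mod 3, (a₂+b₂) mod 2) with a = (1,0), b = (2,1)

(1,0) + (2,1) = (0,1)


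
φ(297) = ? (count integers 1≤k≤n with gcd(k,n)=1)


Factor n: 297 = 3^3 × 11
φ(n) = n · ∏(1 - 1/p) over distinct primes p | n
φ(297) = 297 · (1 - 1/3) · (1 - 1/11) = 180

φ(297) = 180


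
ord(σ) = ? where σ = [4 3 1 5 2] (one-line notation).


Cycle decomposition: (1 4 5 2 3)
Cycle lengths: 5
Order = lcm(5) = 5

ord(σ) = 5


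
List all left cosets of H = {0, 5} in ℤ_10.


H = {0, 5}, |H| = 2
Number of cosets = |G|/|H| = 10/2 = 5
0 + H = {0, 5}
1 + H = {1, 6}
2 + H = {2, 7}
3 + H = {3, 8}
4 + H = {4, 9}

Cosets: 0+H={0,5}; 1+H={1,6}; 2+H={2,7}; 3+H={3,8}; 4+H={4,9}


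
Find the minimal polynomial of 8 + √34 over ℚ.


Let α = 8 + √34. Then α - 8 = √34, so (α - 8)² = 34, giving α² - 16α + 30 = 0. Degree 2 and α ∉ ℚ, so this is the minimal polynomial.

Minimal polynomial: x² - 16x + 30


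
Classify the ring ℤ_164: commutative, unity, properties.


ℤ_164 is a commutative ring with unity 1; 164 = 2×82 is composite, so 2·82 ≡ 0 gives zero divisors (not an integral domain)
Commutative: Yes
Integral domain: No
Has unity: Yes

ℤ_164: Commutative=Yes, Unity=Yes


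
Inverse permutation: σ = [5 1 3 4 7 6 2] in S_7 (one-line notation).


To find σ⁻¹, swap domain and range:
σ(1) = 5 → σ⁻¹(5) = 1
σ(2) = 1 → σ⁻¹(1) = 2
σ(3) = 3 → σ⁻¹(3) = 3
σ(4) = 4 → σ⁻¹(4) = 4
σ(5) = 7 → σ⁻¹(7) = 5
σ(6) = 6 → σ⁻¹(6) = 6
σ(7) = 2 → σ⁻¹(2) = 7

σ⁻¹ = [2 7 3 4 1 6 5]


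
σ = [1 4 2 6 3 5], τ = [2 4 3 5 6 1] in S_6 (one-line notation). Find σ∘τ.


σ∘τ: apply τ first, then σ
1 →τ 2 →σ 4
2 →τ 4 →σ 6
3 →τ 3 →σ 2
4 →τ 5 →σ 3
5 →τ 6 →σ 5
6 →τ 1 →σ 1

σ∘τ = [4 6 2 3 5 1]


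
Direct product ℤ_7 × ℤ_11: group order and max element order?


|ℤ_7 × ℤ_11| = 7 × 11 = 77
Max element order = lcm(7,11) = 77
Cyclic? Yes (gcd=1)

|ℤ_7×ℤ_11| = 77, max element order = 77


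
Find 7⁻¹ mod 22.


Use the extended Euclidean algorithm to write 1 = 7·s + 22·t; then s mod 22 is the inverse.
Euclidean algorithm:
  7 = 0·22 + 7
  22 = 3·7 + 1
  7 = 7·1 + 0
gcd(7,22) = 1
Back-substitution gives: 7·(-3) + 22·(1) = 1
So 7⁻¹ ≡ -3 ≡ 19 (mod 22)
Check: 7 × 19 = 133 ≡ 1 (mod 22) ✓

7⁻¹ ≡ 19 (mod 22)


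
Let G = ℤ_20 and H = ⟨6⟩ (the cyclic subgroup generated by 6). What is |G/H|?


|⟨6⟩| = n / gcd(6, 20) = 20 / 2 = 10
H is normal (ℤ_20 is abelian).
|G/H| = |G| / |H| = 20 / 10 = 2

|G/H| = 2


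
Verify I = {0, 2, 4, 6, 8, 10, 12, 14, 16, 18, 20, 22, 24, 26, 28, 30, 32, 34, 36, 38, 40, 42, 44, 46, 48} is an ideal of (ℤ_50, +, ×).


Check ideal conditions for I = {0, 2, 4, 6, 8, 10, 12, 14, 16, 18, 20, 22, 24, 26, 28, 30, 32, 34, 36, 38, 40, 42, 44, 46, 48} in ℤ_50:
(1) I is an additive subgroup? Yes
(2) For r ∈ ℤ_50 and a ∈ I: r·a ∈ I? Yes

Yes, I is an ideal of ℤ_50


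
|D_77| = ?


|D_n| = 2n (n rotations and n reflections)
|D_77| = 2×77 = 154

|D_77| = 154


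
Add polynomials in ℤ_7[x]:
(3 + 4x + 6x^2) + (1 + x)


Add coefficients mod 7:
x^0: 3 + 1 = 4 (mod 7)
x^1: 4 + 1 = 5 (mod 7)
x^2: 6 + 0 = 6 (mod 7)
Result: 4 + 5x + 6x^2

f + g = 4 + 5x + 6x^2


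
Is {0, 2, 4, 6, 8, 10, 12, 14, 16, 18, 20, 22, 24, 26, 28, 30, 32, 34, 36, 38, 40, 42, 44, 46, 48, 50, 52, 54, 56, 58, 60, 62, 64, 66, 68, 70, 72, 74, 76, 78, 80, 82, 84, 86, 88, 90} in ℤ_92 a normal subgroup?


H = {0, 2, 4, 6, 8, 10, 12, 14, 16, 18, 20, 22, 24, 26, 28, 30, 32, 34, 36, 38, 40, 42, 44, 46, 48, 50, 52, 54, 56, 58, 60, 62, 64, 66, 68, 70, 72, 74, 76, 78, 80, 82, 84, 86, 88, 90} in ℤ_92
ℤ_92 is abelian; every subgroup of an abelian group is normal

Yes, normal subgroup


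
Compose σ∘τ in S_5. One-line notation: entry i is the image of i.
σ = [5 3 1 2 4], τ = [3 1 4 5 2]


σ∘τ: apply τ first, then σ
1 →τ 3 →σ 1
2 →τ 1 →σ 5
3 →τ 4 →σ 2
4 →τ 5 →σ 4
5 →τ 2 →σ 3

σ∘τ = [1 5 2 4 3]


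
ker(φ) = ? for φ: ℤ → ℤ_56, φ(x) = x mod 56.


Kernel = preimage of identity
ker(φ) = {x ∈ ℤ : x ≡ 0 (mod 56)} = 56ℤ = {0, ±56, ±112, ...}

ker(φ) = 56ℤ


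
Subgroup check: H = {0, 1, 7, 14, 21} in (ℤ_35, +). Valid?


Subgroup test for H = {0, 1, 7, 14, 21} in (ℤ_35, +):
(1) 0 ∈ H? Yes
(2) Closure: for all a,b ∈ H, (a+b) mod 35 ∈ H? No  [counterexample: 1 + 1 = 2 ∉ H]
(3) Inverses: for all a ∈ H, -a mod 35 ∈ H? No

No, H is not a subgroup of ℤ_35


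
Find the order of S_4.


|S_n| = n! (number of permutations of n symbols)
|S_4| = 4! = 24

|S_4| = 24


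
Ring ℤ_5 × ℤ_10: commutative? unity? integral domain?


Direct product ring; commutative with unity (1,1); but (1,0)·(0,1) = (0,0) gives zero divisors, so not an integral domain
Commutative: Yes
Integral domain: No
Has unity: Yes

ℤ_5 × ℤ_10: Commutative=Yes, Unity=Yes


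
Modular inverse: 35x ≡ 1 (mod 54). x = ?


Use the extended Euclidean algorithm to write 1 = 35·s + 54·t; then s mod 54 is the inverse.
Euclidean algorithm:
  35 = 0·54 + 35
  54 = 1·35 + 19
  35 = 1·19 + 16
  19 = 1·16 + 3
  16 = 5·3 + 1
  3 = 3·1 + 0
gcd(35,54) = 1
Back-substitution gives: 35·(17) + 54·(-11) = 1
So 35⁻¹ ≡ 17 ≡ 17 (mod 54)
Check: 35 × 17 = 595 ≡ 1 (mod 54) ✓

35⁻¹ ≡ 17 (mod 54)


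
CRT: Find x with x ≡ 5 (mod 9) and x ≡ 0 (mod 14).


m₁ = 9, m₂ = 14, gcd = 1, so CRT applies. M = m₁·m₂ = 126
Let M₁ = M/m₁ = 14, M₂ = M/m₂ = 9
Find y₁ ≡ M₁⁻¹ (mod m₁): 14⁻¹ ≡ 2 (mod 9)
Find y₂ ≡ M₂⁻¹ (mod m₂): 9⁻¹ ≡ 11 (mod 14)
x = a₁·M₁·y₁ + a₂·M₂·y₂ = 5·14·2 + 0·9·11 = 140
Reduce mod 126: x ≡ 14
Check: 14 mod 9 = 5 ✓, 14 mod 14 = 0 ✓

x ≡ 14 (mod 126)


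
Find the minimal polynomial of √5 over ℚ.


√5 satisfies x² - 5 = 0, irreducible over ℚ since 5 is squarefree

Minimal polynomial: x² - 5


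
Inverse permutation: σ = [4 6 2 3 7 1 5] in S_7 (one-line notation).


To find σ⁻¹, swap domain and range:
σ(1) = 4 → σ⁻¹(4) = 1
σ(2) = 6 → σ⁻¹(6) = 2
σ(3) = 2 → σ⁻¹(2) = 3
σ(4) = 3 → σ⁻¹(3) = 4
σ(5) = 7 → σ⁻¹(7) = 5
σ(6) = 1 → σ⁻¹(1) = 6
σ(7) = 5 → σ⁻¹(5) = 7

σ⁻¹ = [6 3 4 1 7 2 5]


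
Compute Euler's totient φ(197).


Factor n: 197 = 197
φ(n) = n · ∏(1 - 1/p) over distinct primes p | n
φ(197) = 197 · (1 - 1/197) = 196

φ(197) = 196


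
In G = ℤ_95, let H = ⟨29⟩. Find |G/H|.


|⟨29⟩| = n / gcd(29, 95) = 95 / 1 = 95
H is normal (ℤ_95 is abelian).
|G/H| = |G| / |H| = 95 / 95 = 1

|G/H| = 1


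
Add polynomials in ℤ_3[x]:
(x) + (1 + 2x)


Add coefficients mod 3:
x^0: 0 + 1 = 1 (mod 3)
x^1: 1 + 2 = 0 (mod 3)
Result: 1

f + g = 1


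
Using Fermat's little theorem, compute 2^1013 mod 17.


Fermat's little theorem: if p is prime and gcd(a,p)=1, then a^(p-1) ≡ 1 (mod p)
p = 17 is prime, gcd(2,17) = 1
Reduce exponent: 1013 mod 16 = 5
So 2^1013 ≡ 2^5 (mod 17)
2^5 mod 17 = 15

2^1013 ≡ 15 (mod 17)


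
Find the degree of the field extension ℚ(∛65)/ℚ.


∛65 has minimal polynomial x³ - 65 (irreducible over ℚ since 65 is not a perfect cube)

[ℚ(∛65)/ℚ] = 3


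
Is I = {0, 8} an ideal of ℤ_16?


Check ideal conditions for I = {0, 8} in ℤ_16:
(1) I is an additive subgroup? Yes
(2) For r ∈ ℤ_16 and a ∈ I: r·a ∈ I? Yes

Yes, I is an ideal of ℤ_16


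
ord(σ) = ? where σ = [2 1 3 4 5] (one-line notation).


Cycle decomposition: (1 2)
Cycle lengths: 2
Order = lcm(2) = 2

ord(σ) = 2


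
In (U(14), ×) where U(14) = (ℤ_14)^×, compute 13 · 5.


Operation: multiplication mod 14
13 · 5 = (a × b) mod 14 with a = 13, b = 5

13 · 5 = 9


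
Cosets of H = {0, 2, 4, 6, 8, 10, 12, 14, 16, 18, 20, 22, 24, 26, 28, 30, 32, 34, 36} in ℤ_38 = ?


H = {0, 2, 4, 6, 8, 10, 12, 14, 16, 18, 20, 22, 24, 26, 28, 30, 32, 34, 36}, |H| = 19
Number of cosets = |G|/|H| = 38/19 = 2
0 + H = {0, 2, 4, 6, 8, 10, 12, 14, 16, 18, 20, 22, 24, 26, 28, 30, 32, 34, 36}
1 + H = {1, 3, 5, 7, 9, 11, 13, 15, 17, 19, 21, 23, 25, 27, 29, 31, 33, 35, 37}

Cosets: 0+H={0,2,4,6,8,10,12,14,16,18,20,22,24,26,28,30,32,34,36}; 1+H={1,3,5,7,9,11,13,15,17,19,21,23,25,27,29,31,33,35,37}


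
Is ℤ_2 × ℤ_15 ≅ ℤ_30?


Comparing ℤ_2 × ℤ_15 and ℤ_30:
gcd(2,15) = 1, so ℤ_2 × ℤ_15 ≅ ℤ_30 (CRT)

Yes, ℤ_2 × ℤ_15 ≅ ℤ_30


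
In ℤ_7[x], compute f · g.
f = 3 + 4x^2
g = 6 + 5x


Expand and collect like terms; reduce coefficients mod 7:
x^0: 3·6 = 18 ≡ 4 (mod 7)
x^1: 3·5 + 0·6 = 15 ≡ 1 (mod 7)
x^2: 0·5 + 4·6 = 24 ≡ 3 (mod 7)
x^3: 4·5 = 20 ≡ 6 (mod 7)
Result: 4 + x + 3x^2 + 6x^3

f · g = 4 + x + 3x^2 + 6x^3


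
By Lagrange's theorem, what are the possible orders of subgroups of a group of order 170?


Lagrange's theorem: |H| divides |G|
|G| = 170
Divisors of 170: 1, 2, 5, 10, 17, 34, 85, 170

Possible subgroup orders: {1, 2, 5, 10, 17, 34, 85, 170}


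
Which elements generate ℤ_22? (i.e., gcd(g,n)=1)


g generates ℤ_n iff gcd(g,n) = 1
Prime factors of 22: 2, 11
Generators are g ∈ {1,...,21} not divisible by any of these primes.
Generators: {1, 3, 5, 7, 9, 13, 15, 17, 19, 21}
Number of generators = φ(22) = 10

Generators of ℤ_22 = {1, 3, 5, 7, 9, 13, 15, 17, 19, 21}


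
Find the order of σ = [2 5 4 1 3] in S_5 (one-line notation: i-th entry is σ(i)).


Cycle decomposition: (1 2 5 3 4)
Cycle lengths: 5
Order = lcm(5) = 5

ord(σ) = 5


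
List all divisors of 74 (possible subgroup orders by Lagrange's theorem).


Lagrange's theorem: |H| divides |G|
|G| = 74
Divisors of 74: 1, 2, 37, 74

Possible subgroup orders: {1, 2, 37, 74}


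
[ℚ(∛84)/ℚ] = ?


∛84 has minimal polynomial x³ - 84 (irreducible over ℚ since 84 is not a perfect cube)

[ℚ(∛84)/ℚ] = 3


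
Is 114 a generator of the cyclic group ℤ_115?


g generates ℤ_n iff gcd(g, n) = 1
gcd(114, 115) = 1
Since gcd = 1, 114 is a generator.

Yes, 114 generates ℤ_115


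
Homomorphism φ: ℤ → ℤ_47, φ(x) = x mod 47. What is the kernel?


Kernel = preimage of identity
ker(φ) = {x ∈ ℤ : x ≡ 0 (mod 47)} = 47ℤ = {0, ±47, ±94, ...}

ker(φ) = 47ℤ


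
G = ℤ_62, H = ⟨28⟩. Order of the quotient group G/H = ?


|⟨28⟩| = n / gcd(28, 62) = 62 / 2 = 31
H is normal (ℤ_62 is abelian).
|G/H| = |G| / |H| = 62 / 31 = 2

|G/H| = 2


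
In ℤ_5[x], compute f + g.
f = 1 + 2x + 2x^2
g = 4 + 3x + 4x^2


Add coefficients mod 5:
x^0: 1 + 4 = 0 (mod 5)
x^1: 2 + 3 = 0 (mod 5)
x^2: 2 + 4 = 1 (mod 5)
Result: x^2

f + g = x^2


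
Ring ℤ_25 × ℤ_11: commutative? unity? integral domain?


Direct product ring; commutative with unity (1,1); but (1,0)·(0,1) = (0,0) gives zero divisors, so not an integral domain
Commutative: Yes
Integral domain: No
Has unity: Yes

ℤ_25 × ℤ_11: Commutative=Yes, Unity=Yes


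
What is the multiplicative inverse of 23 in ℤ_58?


Use the extended Euclidean algorithm to write 1 = 23·s + 58·t; then s mod 58 is the inverse.
Euclidean algorithm:
  23 = 0·58 + 23
  58 = 2·23 + 12
  23 = 1·12 + 11
  12 = 1·11 + 1
  11 = 11·1 + 0
gcd(23,58) = 1
Back-substitution gives: 23·(-5) + 58·(2) = 1
So 23⁻¹ ≡ -5 ≡ 53 (mod 58)
Check: 23 × 53 = 1219 ≡ 1 (mod 58) ✓

23⁻¹ ≡ 53 (mod 58)


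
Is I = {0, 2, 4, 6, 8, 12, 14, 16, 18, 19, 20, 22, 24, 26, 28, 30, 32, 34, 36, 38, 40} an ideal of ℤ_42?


Check ideal conditions for I = {0, 2, 4, 6, 8, 12, 14, 16, 18, 19, 20, 22, 24, 26, 28, 30, 32, 34, 36, 38, 40} in ℤ_42:
(1) I is an additive subgroup? No
(2) For r ∈ ℤ_42 and a ∈ I: r·a ∈ I? No  [counterexample: r=2, a=26, r·a mod 42 = 10 ∉ I]

No, I is not an ideal of ℤ_42


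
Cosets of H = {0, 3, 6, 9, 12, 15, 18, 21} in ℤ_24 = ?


H = {0, 3, 6, 9, 12, 15, 18, 21}, |H| = 8
Number of cosets = |G|/|H| = 24/8 = 3
0 + H = {0, 3, 6, 9, 12, 15, 18, 21}
1 + H = {1, 4, 7, 10, 13, 16, 19, 22}
2 + H = {2, 5, 8, 11, 14, 17, 20, 23}

Cosets: 0+H={0,3,6,9,12,15,18,21}; 1+H={1,4,7,10,13,16,19,22}; 2+H={2,5,8,11,14,17,20,23}


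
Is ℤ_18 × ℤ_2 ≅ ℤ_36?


Comparing ℤ_18 × ℤ_2 and ℤ_36:
gcd(18,2) = 2 ≠ 1. Max element order in ℤ_18×ℤ_2 is lcm(18,2) = 18 < 36, so it has no element of order 36

No, ℤ_18 × ℤ_2 ≇ ℤ_36


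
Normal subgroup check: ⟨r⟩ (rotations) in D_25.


H = ⟨r⟩ (rotations) in D_25
The rotation subgroup ⟨r⟩ has index 2 in D_25, so it is normal

Yes, normal subgroup


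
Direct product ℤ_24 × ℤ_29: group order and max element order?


|ℤ_24 × ℤ_29| = 24 × 29 = 696
Max element order = lcm(24,29) = 696
Cyclic? Yes (gcd=1)

|ℤ_24×ℤ_29| = 696, max element order = 696


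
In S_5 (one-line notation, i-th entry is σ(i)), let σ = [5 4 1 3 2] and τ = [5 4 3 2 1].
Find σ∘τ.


σ∘τ: apply τ first, then σ
1 →τ 5 →σ 2
2 →τ 4 →σ 3
3 →τ 3 →σ 1
4 →τ 2 →σ 4
5 →τ 1 →σ 5

σ∘τ = [2 3 1 4 5]


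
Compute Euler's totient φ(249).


Factor n: 249 = 3 × 83
φ(n) = n · ∏(1 - 1/p) over distinct primes p | n
φ(249) = 249 · (1 - 1/3) · (1 - 1/83) = 164

φ(249) = 164


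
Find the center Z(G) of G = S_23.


Z(G) = {g ∈ G | gx = xg for all x ∈ G}
S_n is non-abelian for n ≥ 3; Z(S_23) is trivial

Z(S_23) = {e}


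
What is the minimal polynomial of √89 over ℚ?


√89 satisfies x² - 89 = 0, irreducible over ℚ since 89 is squarefree

Minimal polynomial: x² - 89


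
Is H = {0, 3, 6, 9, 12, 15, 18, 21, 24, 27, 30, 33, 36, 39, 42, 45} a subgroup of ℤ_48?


Subgroup test for H = {0, 3, 6, 9, 12, 15, 18, 21, 24, 27, 30, 33, 36, 39, 42, 45} in (ℤ_48, +):
(1) 0 ∈ H? Yes
(2) Closure: for all a,b ∈ H, (a+b) mod 48 ∈ H? Yes
(3) Inverses: for all a ∈ H, -a mod 48 ∈ H? Yes

Yes, H is a subgroup of ℤ_48


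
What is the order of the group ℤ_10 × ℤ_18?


|A × B| = |A| · |B|
|ℤ_10 × ℤ_18| = 10 × 18 = 180

|ℤ_10 × ℤ_18| = 180


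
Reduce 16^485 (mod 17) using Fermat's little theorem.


Fermat's little theorem: if p is prime and gcd(a,p)=1, then a^(p-1) ≡ 1 (mod p)
p = 17 is prime, gcd(16,17) = 1
Reduce exponent: 485 mod 16 = 5
So 16^485 ≡ 16^5 (mod 17)
16^5 mod 17 = 16

16^485 ≡ 16 (mod 17)


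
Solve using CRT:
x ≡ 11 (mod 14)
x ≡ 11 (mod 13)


m₁ = 14, m₂ = 13, gcd = 1, so CRT applies. M = m₁·m₂ = 182
Let M₁ = M/m₁ = 13, M₂ = M/m₂ = 14
Find y₁ ≡ M₁⁻¹ (mod m₁): 13⁻¹ ≡ 13 (mod 14)
Find y₂ ≡ M₂⁻¹ (mod m₂): 14⁻¹ ≡ 1 (mod 13)
x = a₁·M₁·y₁ + a₂·M₂·y₂ = 11·13·13 + 11·14·1 = 2013
Reduce mod 182: x ≡ 11
Check: 11 mod 14 = 11 ✓, 11 mod 13 = 11 ✓

x ≡ 11 (mod 182)


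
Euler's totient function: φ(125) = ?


Factor n: 125 = 5^3
φ(n) = n · ∏(1 - 1/p) over distinct primes p | n
φ(125) = 125 · (1 - 1/5) = 100

φ(125) = 100


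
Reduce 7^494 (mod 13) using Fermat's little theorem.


Fermat's little theorem: if p is prime and gcd(a,p)=1, then a^(p-1) ≡ 1 (mod p)
p = 13 is prime, gcd(7,13) = 1
Reduce exponent: 494 mod 12 = 2
So 7^494 ≡ 7^2 (mod 13)
7^2 mod 13 = 10

7^494 ≡ 10 (mod 13)


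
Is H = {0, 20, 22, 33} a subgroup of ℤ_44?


Subgroup test for H = {0, 20, 22, 33} in (ℤ_44, +):
(1) 0 ∈ H? Yes
(2) Closure: for all a,b ∈ H, (a+b) mod 44 ∈ H? No  [counterexample: 20 + 20 = 40 ∉ H]
(3) Inverses: for all a ∈ H, -a mod 44 ∈ H? No

No, H is not a subgroup of ℤ_44


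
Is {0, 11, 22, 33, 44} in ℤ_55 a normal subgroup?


H = {0, 11, 22, 33, 44} in ℤ_55
ℤ_55 is abelian; every subgroup of an abelian group is normal

Yes, normal subgroup


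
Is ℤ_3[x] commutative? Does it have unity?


ℤ_3 is a field (n prime), so ℤ_3[x] is a commutative integral domain with unity
Commutative: Yes
Integral domain: Yes
Has unity: Yes

ℤ_3[x]: Commutative=Yes, Unity=Yes


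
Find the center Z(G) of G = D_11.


Z(G) = {g ∈ G | gx = xg for all x ∈ G}
For odd n, Z(D_n) = {e}: no nontrivial rotation commutes with all reflections

Z(D_11) = {e}


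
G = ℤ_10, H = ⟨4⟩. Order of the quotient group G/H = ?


|⟨4⟩| = n / gcd(4, 10) = 10 / 2 = 5
H is normal (ℤ_10 is abelian).
|G/H| = |G| / |H| = 10 / 5 = 2

|G/H| = 2


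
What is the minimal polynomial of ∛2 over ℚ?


∛2 satisfies x³ - 2 = 0, irreducible over ℚ (no rational root; 2 is not a perfect cube)

Minimal polynomial: x³ - 2


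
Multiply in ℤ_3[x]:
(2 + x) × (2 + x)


Expand and collect like terms; reduce coefficients mod 3:
x^0: 2·2 = 4 ≡ 1 (mod 3)
x^1: 2·1 + 1·2 = 4 ≡ 1 (mod 3)
x^2: 1·1 = 1 ≡ 1 (mod 3)
Result: 1 + x + x^2

f · g = 1 + x + x^2


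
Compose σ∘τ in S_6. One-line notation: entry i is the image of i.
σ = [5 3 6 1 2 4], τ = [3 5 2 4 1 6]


σ∘τ: apply τ first, then σ
1 →τ 3 →σ 6
2 →τ 5 →σ 2
3 →τ 2 →σ 3
4 →τ 4 →σ 1
5 →τ 1 →σ 5
6 →τ 6 →σ 4

σ∘τ = [6 2 3 1 5 4]


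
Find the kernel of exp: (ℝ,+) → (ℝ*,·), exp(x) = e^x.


Kernel = preimage of identity
ker(exp) = {x ∈ ℝ | e^x = 1} = {0}

ker(exp) = {0}


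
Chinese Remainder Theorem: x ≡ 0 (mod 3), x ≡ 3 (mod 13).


m₁ = 3, m₂ = 13, gcd = 1, so CRT applies. M = m₁·m₂ = 39
Let M₁ = M/m₁ = 13, M₂ = M/m₂ = 3
Find y₁ ≡ M₁⁻¹ (mod m₁): 13⁻¹ ≡ 1 (mod 3)
Find y₂ ≡ M₂⁻¹ (mod m₂): 3⁻¹ ≡ 9 (mod 13)
x = a₁·M₁·y₁ + a₂·M₂·y₂ = 0·13·1 + 3·3·9 = 81
Reduce mod 39: x ≡ 3
Check: 3 mod 3 = 0 ✓, 3 mod 13 = 3 ✓

x ≡ 3 (mod 39)


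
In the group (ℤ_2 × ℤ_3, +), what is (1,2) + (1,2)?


Operation: componentwise addition mod (2, 3)
(1,2) + (1,2) = ((a₁+b₁) mod 2, (a₂+b₂) mod 3) with a = (1,2), b = (1,2)

(1,2) + (1,2) = (0,1)


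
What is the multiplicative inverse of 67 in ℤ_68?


Use the extended Euclidean algorithm to write 1 = 67·s + 68·t; then s mod 68 is the inverse.
Euclidean algorithm:
  67 = 0·68 + 67
  68 = 1·67 + 1
  67 = 67·1 + 0
gcd(67,68) = 1
Back-substitution gives: 67·(-1) + 68·(1) = 1
So 67⁻¹ ≡ -1 ≡ 67 (mod 68)
Check: 67 × 67 = 4489 ≡ 1 (mod 68) ✓

67⁻¹ ≡ 67 (mod 68)


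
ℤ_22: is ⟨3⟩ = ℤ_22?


g generates ℤ_n iff gcd(g, n) = 1
gcd(3, 22) = 1
Since gcd = 1, 3 is a generator.

Yes, 3 generates ℤ_22


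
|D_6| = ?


|D_n| = 2n (n rotations and n reflections)
|D_6| = 2×6 = 12

|D_6| = 12


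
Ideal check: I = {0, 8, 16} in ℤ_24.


Check ideal conditions for I = {0, 8, 16} in ℤ_24:
(1) I is an additive subgroup? Yes
(2) For r ∈ ℤ_24 and a ∈ I: r·a ∈ I? Yes

Yes, I is an ideal of ℤ_24


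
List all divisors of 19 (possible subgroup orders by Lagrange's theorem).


Lagrange's theorem: |H| divides |G|
|G| = 19
Divisors of 19: 1, 19

Possible subgroup orders: {1, 19}


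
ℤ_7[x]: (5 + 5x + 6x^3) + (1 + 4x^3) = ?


Add coefficients mod 7:
x^0: 5 + 1 = 6 (mod 7)
x^1: 5 + 0 = 5 (mod 7)
x^2: 0 + 0 = 0 (mod 7)
x^3: 6 + 4 = 3 (mod 7)
Result: 6 + 5x + 3x^3

f + g = 6 + 5x + 3x^3


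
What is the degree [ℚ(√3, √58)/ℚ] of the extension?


[ℚ(√3,√58):ℚ] = [ℚ(√3,√58):ℚ(√3)]·[ℚ(√3):ℚ] = 2·2 = 4

[ℚ(√3, √58)/ℚ] = 4


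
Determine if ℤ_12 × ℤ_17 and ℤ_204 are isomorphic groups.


Comparing ℤ_12 × ℤ_17 and ℤ_204:
gcd(12,17) = 1, so ℤ_12 × ℤ_17 ≅ ℤ_204 (CRT)

Yes, ℤ_12 × ℤ_17 ≅ ℤ_204


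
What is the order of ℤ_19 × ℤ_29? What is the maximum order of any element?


|ℤ_19 × ℤ_29| = 19 × 29 = 551
Max element order = lcm(19,29) = 551
Cyclic? Yes (gcd=1)

|ℤ_19×ℤ_29| = 551, max element order = 551


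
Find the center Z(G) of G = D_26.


Z(G) = {g ∈ G | gx = xg for all x ∈ G}
For even n, Z(D_n) = {e, r^(n/2)}: the 180° rotation r^13 commutes with every reflection and rotation

Z(D_26) = {e, r^13}


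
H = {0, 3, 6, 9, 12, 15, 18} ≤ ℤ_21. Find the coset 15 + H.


15 + H = {15 + h (mod 21) : h ∈ H}
15+0=15, 15+3=18, 15+6=0, 15+9=3, 15+12=6, 15+15=9, 15+18=12
15 + H = {0, 3, 6, 9, 12, 15, 18} = 0 + H

15 + H = {0, 3, 6, 9, 12, 15, 18}


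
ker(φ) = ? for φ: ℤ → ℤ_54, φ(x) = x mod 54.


Kernel = preimage of identity
ker(φ) = {x ∈ ℤ : x ≡ 0 (mod 54)} = 54ℤ = {0, ±54, ±108, ...}

ker(φ) = 54ℤ


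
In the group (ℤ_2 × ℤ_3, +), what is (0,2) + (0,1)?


Operation: componentwise addition mod (2, 3)
(0,2) + (0,1) = ((a₁+b₁) mod 2, (a₂+b₂) mod 3) with a = (0,2), b = (0,1)

(0,2) + (0,1) = (0,0)


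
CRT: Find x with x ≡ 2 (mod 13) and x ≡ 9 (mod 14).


m₁ = 13, m₂ = 14, gcd = 1, so CRT applies. M = m₁·m₂ = 182
Let M₁ = M/m₁ = 14, M₂ = M/m₂ = 13
Find y₁ ≡ M₁⁻¹ (mod m₁): 14⁻¹ ≡ 1 (mod 13)
Find y₂ ≡ M₂⁻¹ (mod m₂): 13⁻¹ ≡ 13 (mod 14)
x = a₁·M₁·y₁ + a₂·M₂·y₂ = 2·14·1 + 9·13·13 = 1549
Reduce mod 182: x ≡ 93
Check: 93 mod 13 = 2 ✓, 93 mod 14 = 9 ✓

x ≡ 93 (mod 182)


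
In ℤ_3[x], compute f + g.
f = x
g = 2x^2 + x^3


Add coefficients mod 3:
x^0: 0 + 0 = 0 (mod 3)
x^1: 1 + 0 = 1 (mod 3)
x^2: 0 + 2 = 2 (mod 3)
x^3: 0 + 1 = 1 (mod 3)
Result: x + 2x^2 + x^3

f + g = x + 2x^2 + x^3


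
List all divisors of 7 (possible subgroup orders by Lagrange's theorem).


Lagrange's theorem: |H| divides |G|
|G| = 7
Divisors of 7: 1, 7

Possible subgroup orders: {1, 7}


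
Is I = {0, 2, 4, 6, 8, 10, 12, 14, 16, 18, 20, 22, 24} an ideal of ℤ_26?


Check ideal conditions for I = {0, 2, 4, 6, 8, 10, 12, 14, 16, 18, 20, 22, 24} in ℤ_26:
(1) I is an additive subgroup? Yes
(2) For r ∈ ℤ_26 and a ∈ I: r·a ∈ I? Yes

Yes, I is an ideal of ℤ_26


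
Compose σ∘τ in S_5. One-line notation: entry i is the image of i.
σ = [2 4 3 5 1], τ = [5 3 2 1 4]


σ∘τ: apply τ first, then σ
1 →τ 5 →σ 1
2 →τ 3 →σ 3
3 →τ 2 →σ 4
4 →τ 1 →σ 2
5 →τ 4 →σ 5

σ∘τ = [1 3 4 2 5]


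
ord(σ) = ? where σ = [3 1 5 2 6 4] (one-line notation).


Cycle decomposition: (1 3 5 6 4 2)
Cycle lengths: 6
Order = lcm(6) = 6

ord(σ) = 6


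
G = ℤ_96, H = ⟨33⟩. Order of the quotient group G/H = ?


|⟨33⟩| = n / gcd(33, 96) = 96 / 3 = 32
H is normal (ℤ_96 is abelian).
|G/H| = |G| / |H| = 96 / 32 = 3

|G/H| = 3


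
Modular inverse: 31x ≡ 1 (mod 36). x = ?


Use the extended Euclidean algorithm to write 1 = 31·s + 36·t; then s mod 36 is the inverse.
Euclidean algorithm:
  31 = 0·36 + 31
  36 = 1·31 + 5
  31 = 6·5 + 1
  5 = 5·1 + 0
gcd(31,36) = 1
Back-substitution gives: 31·(7) + 36·(-6) = 1
So 31⁻¹ ≡ 7 ≡ 7 (mod 36)
Check: 31 × 7 = 217 ≡ 1 (mod 36) ✓

31⁻¹ ≡ 7 (mod 36)


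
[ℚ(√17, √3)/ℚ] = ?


[ℚ(√17,√3):ℚ] = [ℚ(√17,√3):ℚ(√17)]·[ℚ(√17):ℚ] = 2·2 = 4

[ℚ(√17, √3)/ℚ] = 4


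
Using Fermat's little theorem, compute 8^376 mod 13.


Fermat's little theorem: if p is prime and gcd(a,p)=1, then a^(p-1) ≡ 1 (mod p)
p = 13 is prime, gcd(8,13) = 1
Reduce exponent: 376 mod 12 = 4
So 8^376 ≡ 8^4 (mod 13)
8^4 mod 13 = 1

8^376 ≡ 1 (mod 13)


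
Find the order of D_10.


|D_n| = 2n (n rotations and n reflections)
|D_10| = 2×10 = 20

|D_10| = 20


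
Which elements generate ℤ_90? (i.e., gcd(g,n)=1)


g generates ℤ_n iff gcd(g,n) = 1
Prime factors of 90: 2, 3, 5
Generators are g ∈ {1,...,89} not divisible by any of these primes.
Generators: {1, 7, 11, 13, 17, 19, 23, 29, 31, 37, 41, 43, 47, 49, 53, 59, 61, 67, 71, 73, 77, 79, 83, 89}
Number of generators = φ(90) = 24

Generators of ℤ_90 = {1, 7, 11, 13, 17, 19, 23, 29, 31, 37, 41, 43, 47, 49, 53, 59, 61, 67, 71, 73, 77, 79, 83, 89}


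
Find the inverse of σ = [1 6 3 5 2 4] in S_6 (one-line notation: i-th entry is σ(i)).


To find σ⁻¹, swap domain and range:
σ(1) = 1 → σ⁻¹(1) = 1
σ(2) = 6 → σ⁻¹(6) = 2
σ(3) = 3 → σ⁻¹(3) = 3
σ(4) = 5 → σ⁻¹(5) = 4
σ(5) = 2 → σ⁻¹(2) = 5
σ(6) = 4 → σ⁻¹(4) = 6

σ⁻¹ = [1 5 3 6 4 2]
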